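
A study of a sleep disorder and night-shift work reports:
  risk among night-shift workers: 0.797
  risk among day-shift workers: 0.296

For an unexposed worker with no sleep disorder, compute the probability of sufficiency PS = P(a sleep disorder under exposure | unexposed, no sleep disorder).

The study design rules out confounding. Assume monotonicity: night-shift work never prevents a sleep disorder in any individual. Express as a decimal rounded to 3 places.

Let p₁ = 0.797, p₀ = 0.296.
Under exogeneity and monotonicity, PS = (p₁ − p₀) / (1 − p₀).
PS = (0.797 − 0.296) / (1 − 0.296) = 0.501 / 0.704 ≈ 0.7116

PS ≈ 0.712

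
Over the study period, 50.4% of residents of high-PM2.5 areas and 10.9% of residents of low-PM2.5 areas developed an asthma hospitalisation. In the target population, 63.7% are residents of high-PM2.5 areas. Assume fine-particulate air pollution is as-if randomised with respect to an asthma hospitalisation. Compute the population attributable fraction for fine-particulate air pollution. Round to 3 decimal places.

PAF ≈ 0.698

p₁ = 0.504, p₀ = 0.109.
Overall risk P(Y=1) = π·p₁ + (1−π)·p₀ = 0.637×0.504 + 0.363×0.109 = 0.36062.
Under exogeneity, PAF = [P(Y=1) − p₀] / P(Y=1).
PAF = (0.36062 − 0.109) / 0.36062 ≈ 0.6977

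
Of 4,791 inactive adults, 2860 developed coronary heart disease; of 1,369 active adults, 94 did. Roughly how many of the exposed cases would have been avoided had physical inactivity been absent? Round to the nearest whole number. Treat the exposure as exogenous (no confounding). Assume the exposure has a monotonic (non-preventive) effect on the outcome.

p₁ = P(outcome | exposed) = 2860/4791 = 0.59695
p₀ = P(outcome | unexposed) = 94/1369 = 0.068663
PN = (p₁ − p₀)/p₁ = (0.59695 − 0.068663) / 0.59695 ≈ 0.88498.
Attributable cases ≈ PN × (exposed cases) = 0.88498 × 2860 ≈ 2531.03.

about 2531 cases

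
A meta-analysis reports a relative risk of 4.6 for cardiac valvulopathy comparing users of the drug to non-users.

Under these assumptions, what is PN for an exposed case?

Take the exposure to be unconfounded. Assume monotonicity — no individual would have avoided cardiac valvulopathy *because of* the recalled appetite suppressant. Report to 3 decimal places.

PN ≈ 0.783

Under exogeneity and monotonicity, PN = (RR − 1) / RR = 1 − 1/RR.
PN = (4.6 − 1) / 4.6 = 3.6 / 4.6 ≈ 0.7826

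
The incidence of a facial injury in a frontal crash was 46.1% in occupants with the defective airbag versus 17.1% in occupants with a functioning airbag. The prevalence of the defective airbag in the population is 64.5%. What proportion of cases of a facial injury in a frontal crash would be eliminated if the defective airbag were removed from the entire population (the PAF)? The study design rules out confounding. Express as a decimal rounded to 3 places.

PAF ≈ 0.522

p₁ = 0.461, p₀ = 0.171.
Overall risk P(Y=1) = π·p₁ + (1−π)·p₀ = 0.645×0.461 + 0.355×0.171 = 0.35805.
Under exogeneity, PAF = [P(Y=1) − p₀] / P(Y=1).
PAF = (0.35805 − 0.171) / 0.35805 ≈ 0.5224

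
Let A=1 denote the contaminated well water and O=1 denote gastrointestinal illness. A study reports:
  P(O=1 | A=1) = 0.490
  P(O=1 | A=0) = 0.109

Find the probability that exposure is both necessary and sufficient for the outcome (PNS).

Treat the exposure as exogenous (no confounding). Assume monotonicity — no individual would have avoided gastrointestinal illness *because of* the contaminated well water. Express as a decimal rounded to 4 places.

PNS ≈ 0.3810

Let p₁ = 0.49, p₀ = 0.109.
Under exogeneity and monotonicity, PNS = p₁ − p₀.
PNS = 0.49 − 0.109 = 0.381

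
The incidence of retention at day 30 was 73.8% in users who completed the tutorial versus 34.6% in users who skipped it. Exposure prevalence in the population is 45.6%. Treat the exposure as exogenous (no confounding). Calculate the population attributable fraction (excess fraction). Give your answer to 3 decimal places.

p₁ = 0.738, p₀ = 0.346.
Overall risk P(Y=1) = π·p₁ + (1−π)·p₀ = 0.456×0.738 + 0.544×0.346 = 0.52475.
Under exogeneity, PAF = [P(Y=1) − p₀] / P(Y=1).
PAF = (0.52475 − 0.346) / 0.52475 ≈ 0.3406

PAF ≈ 0.341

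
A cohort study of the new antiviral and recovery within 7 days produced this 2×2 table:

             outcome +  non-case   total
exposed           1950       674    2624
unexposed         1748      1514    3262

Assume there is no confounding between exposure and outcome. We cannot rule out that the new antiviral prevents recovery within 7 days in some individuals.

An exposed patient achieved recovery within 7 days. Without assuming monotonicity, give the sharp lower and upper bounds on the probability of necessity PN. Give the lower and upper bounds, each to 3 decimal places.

p₁ = P(outcome | exposed) = 1950/2624 = 0.74314
p₀ = P(outcome | unexposed) = 1748/3262 = 0.53587
Under exogeneity alone the bounds on PN are max{0,(p₁−p₀)/p₁} ≤ PN ≤ min{1,(1−p₀)/p₁}.
  lower = (p₁ − p₀)/p₁ = 0.20727 / 0.74314 ≈ 0.2789
  upper = min{1, (1 − p₀)/p₁} = 0.46413 / 0.74314 ≈ 0.6246

0.279 ≤ PN ≤ 0.625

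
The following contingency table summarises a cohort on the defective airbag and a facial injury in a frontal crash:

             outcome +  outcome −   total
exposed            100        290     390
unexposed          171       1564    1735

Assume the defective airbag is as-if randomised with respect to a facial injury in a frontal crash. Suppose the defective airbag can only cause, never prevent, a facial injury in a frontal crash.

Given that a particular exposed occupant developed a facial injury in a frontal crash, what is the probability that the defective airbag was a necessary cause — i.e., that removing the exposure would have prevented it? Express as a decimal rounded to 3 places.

p₁ = P(outcome | exposed) = 100/390 = 0.25641
p₀ = P(outcome | unexposed) = 171/1735 = 0.098559
Under exogeneity and monotonicity, PN = (p₁ − p₀) / p₁.
PN = (0.25641 − 0.098559) / 0.25641 = 0.15785 / 0.25641 ≈ 0.6156

PN ≈ 0.616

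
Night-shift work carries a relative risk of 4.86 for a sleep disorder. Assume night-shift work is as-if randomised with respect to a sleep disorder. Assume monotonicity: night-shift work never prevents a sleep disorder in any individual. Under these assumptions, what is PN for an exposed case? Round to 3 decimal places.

PN ≈ 0.794

Under exogeneity and monotonicity, PN = (RR − 1) / RR = 1 − 1/RR.
PN = (4.86 − 1) / 4.86 = 3.86 / 4.86 ≈ 0.7942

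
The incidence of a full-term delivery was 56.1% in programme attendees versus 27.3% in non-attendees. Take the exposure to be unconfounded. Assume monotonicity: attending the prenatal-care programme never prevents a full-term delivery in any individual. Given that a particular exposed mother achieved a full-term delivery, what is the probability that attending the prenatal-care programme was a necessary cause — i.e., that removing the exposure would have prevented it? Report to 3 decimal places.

PN ≈ 0.513

p₁ = 0.561, p₀ = 0.273.
Under exogeneity and monotonicity, PN = (p₁ − p₀) / p₁.
PN = (0.561 − 0.273) / 0.561 = 0.288 / 0.561 ≈ 0.5134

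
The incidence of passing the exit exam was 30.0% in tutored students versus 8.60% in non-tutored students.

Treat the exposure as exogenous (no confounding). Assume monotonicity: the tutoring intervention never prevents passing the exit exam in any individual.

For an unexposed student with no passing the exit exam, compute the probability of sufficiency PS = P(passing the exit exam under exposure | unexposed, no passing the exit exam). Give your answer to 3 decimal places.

p₁ = 0.3, p₀ = 0.086.
Under exogeneity and monotonicity, PS = (p₁ − p₀) / (1 − p₀).
PS = (0.3 − 0.086) / (1 − 0.086) = 0.214 / 0.914 ≈ 0.2341

PS ≈ 0.234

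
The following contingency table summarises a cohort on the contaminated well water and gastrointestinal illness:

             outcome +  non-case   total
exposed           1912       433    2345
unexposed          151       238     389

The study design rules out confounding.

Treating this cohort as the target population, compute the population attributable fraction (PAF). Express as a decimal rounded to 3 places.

p₁ = P(outcome | exposed) = 1912/2345 = 0.81535
p₀ = P(outcome | unexposed) = 151/389 = 0.38817
Exposure prevalence π = 2345/2734 = 0.85772; overall risk P(Y=1) = 0.75457.
Under exogeneity, PAF = [P(Y=1) − p₀]/P(Y=1).
PAF = (0.75457 − 0.38817) / 0.75457 ≈ 0.4856

PAF ≈ 0.486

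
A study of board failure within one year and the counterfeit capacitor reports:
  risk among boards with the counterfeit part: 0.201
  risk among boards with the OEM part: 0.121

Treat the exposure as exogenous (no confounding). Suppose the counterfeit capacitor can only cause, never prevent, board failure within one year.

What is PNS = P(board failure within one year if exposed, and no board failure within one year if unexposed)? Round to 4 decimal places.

Let p₁ = 0.201, p₀ = 0.121.
Under exogeneity and monotonicity, PNS = p₁ − p₀.
PNS = 0.201 − 0.121 = 0.08

PNS ≈ 0.0800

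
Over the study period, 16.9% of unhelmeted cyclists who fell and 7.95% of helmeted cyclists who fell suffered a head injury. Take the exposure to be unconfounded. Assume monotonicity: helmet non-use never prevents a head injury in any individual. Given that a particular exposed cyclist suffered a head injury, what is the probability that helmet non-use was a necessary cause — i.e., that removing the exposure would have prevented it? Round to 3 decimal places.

p₁ = 0.169, p₀ = 0.0795.
Under exogeneity and monotonicity, PN = (p₁ − p₀) / p₁.
PN = (0.169 − 0.0795) / 0.169 = 0.0895 / 0.169 ≈ 0.5296

PN ≈ 0.530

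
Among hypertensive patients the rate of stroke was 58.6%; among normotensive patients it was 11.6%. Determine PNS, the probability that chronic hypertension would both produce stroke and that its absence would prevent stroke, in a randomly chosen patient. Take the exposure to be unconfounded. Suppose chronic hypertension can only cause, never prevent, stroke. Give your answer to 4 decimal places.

PNS ≈ 0.4700

p₁ = 0.586, p₀ = 0.116.
Under exogeneity and monotonicity, PNS = p₁ − p₀.
PNS = 0.586 − 0.116 = 0.47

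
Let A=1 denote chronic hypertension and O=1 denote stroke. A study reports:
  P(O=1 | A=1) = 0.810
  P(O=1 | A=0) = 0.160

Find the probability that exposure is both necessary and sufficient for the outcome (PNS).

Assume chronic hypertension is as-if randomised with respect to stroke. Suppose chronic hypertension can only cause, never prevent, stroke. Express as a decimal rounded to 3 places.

PNS ≈ 0.650

Let p₁ = 0.81, p₀ = 0.16.
Under exogeneity and monotonicity, PNS = p₁ − p₀.
PNS = 0.81 − 0.16 = 0.65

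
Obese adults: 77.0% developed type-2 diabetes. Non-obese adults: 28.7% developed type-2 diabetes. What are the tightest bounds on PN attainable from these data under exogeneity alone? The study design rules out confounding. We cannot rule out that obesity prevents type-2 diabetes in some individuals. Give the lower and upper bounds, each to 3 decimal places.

p₁ = 0.77, p₀ = 0.287.
Under exogeneity alone the bounds on PN are max{0,(p₁−p₀)/p₁} ≤ PN ≤ min{1,(1−p₀)/p₁}.
  lower = (p₁ − p₀)/p₁ = 0.483 / 0.77 ≈ 0.6273
  upper = min{1, (1 − p₀)/p₁} = 0.713 / 0.77 ≈ 0.9260

0.627 ≤ PN ≤ 0.926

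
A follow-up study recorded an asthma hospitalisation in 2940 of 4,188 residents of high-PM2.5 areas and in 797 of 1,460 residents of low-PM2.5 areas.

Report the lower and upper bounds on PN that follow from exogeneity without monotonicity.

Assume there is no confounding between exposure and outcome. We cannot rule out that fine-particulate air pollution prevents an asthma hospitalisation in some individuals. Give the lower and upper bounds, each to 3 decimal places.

p₁ = P(outcome | exposed) = 2940/4188 = 0.70201
p₀ = P(outcome | unexposed) = 797/1460 = 0.54589
Under exogeneity alone the bounds on PN are max{0,(p₁−p₀)/p₁} ≤ PN ≤ min{1,(1−p₀)/p₁}.
  lower = (p₁ − p₀)/p₁ = 0.15612 / 0.70201 ≈ 0.2224
  upper = min{1, (1 − p₀)/p₁} = 0.45411 / 0.70201 ≈ 0.6469

0.222 ≤ PN ≤ 0.647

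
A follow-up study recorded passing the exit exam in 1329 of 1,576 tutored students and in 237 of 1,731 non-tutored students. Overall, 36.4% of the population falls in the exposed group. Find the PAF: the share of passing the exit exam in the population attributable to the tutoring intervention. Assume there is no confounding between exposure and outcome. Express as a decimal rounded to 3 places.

PAF ≈ 0.653

p₁ = P(outcome | exposed) = 1329/1576 = 0.84327
p₀ = P(outcome | unexposed) = 237/1731 = 0.13692
Overall risk P(Y=1) = π·p₁ + (1−π)·p₀ = 0.364×0.84327 + 0.636×0.13692 = 0.39403.
Under exogeneity, PAF = [P(Y=1) − p₀] / P(Y=1).
PAF = (0.39403 − 0.13692) / 0.39403 ≈ 0.6525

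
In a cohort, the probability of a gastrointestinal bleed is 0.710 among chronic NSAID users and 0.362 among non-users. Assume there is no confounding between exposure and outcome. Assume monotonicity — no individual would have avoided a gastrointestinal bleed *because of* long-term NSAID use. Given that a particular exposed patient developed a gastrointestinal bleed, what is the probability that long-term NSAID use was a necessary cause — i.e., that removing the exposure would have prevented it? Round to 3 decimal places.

PN ≈ 0.490

Let p₁ = 0.71, p₀ = 0.362.
Under exogeneity and monotonicity, PN = (p₁ − p₀) / p₁.
PN = (0.71 − 0.362) / 0.71 = 0.348 / 0.71 ≈ 0.4901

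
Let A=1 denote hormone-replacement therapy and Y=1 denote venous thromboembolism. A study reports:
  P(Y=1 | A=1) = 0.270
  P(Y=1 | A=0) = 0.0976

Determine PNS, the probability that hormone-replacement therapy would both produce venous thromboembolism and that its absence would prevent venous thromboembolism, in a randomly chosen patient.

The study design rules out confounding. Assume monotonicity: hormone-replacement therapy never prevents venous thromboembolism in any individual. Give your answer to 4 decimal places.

PNS ≈ 0.1724

Let p₁ = 0.27, p₀ = 0.0976.
Under exogeneity and monotonicity, PNS = p₁ − p₀.
PNS = 0.27 − 0.0976 = 0.1724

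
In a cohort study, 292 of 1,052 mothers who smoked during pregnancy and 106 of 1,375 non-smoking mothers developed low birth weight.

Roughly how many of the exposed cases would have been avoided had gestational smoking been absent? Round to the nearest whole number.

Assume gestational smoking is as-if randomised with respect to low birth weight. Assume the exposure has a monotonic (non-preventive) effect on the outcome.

about 211 cases

p₁ = P(outcome | exposed) = 292/1052 = 0.27757
p₀ = P(outcome | unexposed) = 106/1375 = 0.077091
PN = (p₁ − p₀)/p₁ = (0.27757 − 0.077091) / 0.27757 ≈ 0.72226.
Attributable cases ≈ PN × (exposed cases) = 0.72226 × 292 ≈ 210.90.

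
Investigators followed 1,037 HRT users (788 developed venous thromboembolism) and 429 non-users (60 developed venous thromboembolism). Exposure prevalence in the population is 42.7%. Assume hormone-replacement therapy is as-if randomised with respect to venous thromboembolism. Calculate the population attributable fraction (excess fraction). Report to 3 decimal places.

PAF ≈ 0.654

p₁ = P(outcome | exposed) = 788/1037 = 0.75988
p₀ = P(outcome | unexposed) = 60/429 = 0.13986
Overall risk P(Y=1) = π·p₁ + (1−π)·p₀ = 0.427×0.75988 + 0.573×0.13986 = 0.40461.
Under exogeneity, PAF = [P(Y=1) − p₀] / P(Y=1).
PAF = (0.40461 − 0.13986) / 0.40461 ≈ 0.6543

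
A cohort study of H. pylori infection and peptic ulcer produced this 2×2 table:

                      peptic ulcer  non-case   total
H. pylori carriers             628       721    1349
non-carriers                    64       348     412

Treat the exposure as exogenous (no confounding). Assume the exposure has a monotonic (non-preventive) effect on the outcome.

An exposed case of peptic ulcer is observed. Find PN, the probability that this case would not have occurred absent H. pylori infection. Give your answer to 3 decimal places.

PN ≈ 0.666

p₁ = P(outcome | exposed) = 628/1349 = 0.46553
p₀ = P(outcome | unexposed) = 64/412 = 0.15534
Under exogeneity and monotonicity, PN = (p₁ − p₀)/p₁.
PN = (0.46553 − 0.15534) / 0.46553 ≈ 0.6663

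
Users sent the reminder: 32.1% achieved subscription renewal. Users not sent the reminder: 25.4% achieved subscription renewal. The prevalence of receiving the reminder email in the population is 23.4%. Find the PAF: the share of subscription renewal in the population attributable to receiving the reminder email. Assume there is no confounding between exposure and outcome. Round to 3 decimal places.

p₁ = 0.321, p₀ = 0.254.
Overall risk P(Y=1) = π·p₁ + (1−π)·p₀ = 0.234×0.321 + 0.766×0.254 = 0.26968.
Under exogeneity, PAF = [P(Y=1) − p₀] / P(Y=1).
PAF = (0.26968 − 0.254) / 0.26968 ≈ 0.0581

PAF ≈ 0.058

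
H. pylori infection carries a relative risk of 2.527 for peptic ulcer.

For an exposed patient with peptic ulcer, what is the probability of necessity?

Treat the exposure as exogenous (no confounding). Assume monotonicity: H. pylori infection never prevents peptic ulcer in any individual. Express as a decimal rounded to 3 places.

PN ≈ 0.604

Under exogeneity and monotonicity, PN = (RR − 1) / RR = 1 − 1/RR.
PN = (2.527 − 1) / 2.527 = 1.527 / 2.527 ≈ 0.6043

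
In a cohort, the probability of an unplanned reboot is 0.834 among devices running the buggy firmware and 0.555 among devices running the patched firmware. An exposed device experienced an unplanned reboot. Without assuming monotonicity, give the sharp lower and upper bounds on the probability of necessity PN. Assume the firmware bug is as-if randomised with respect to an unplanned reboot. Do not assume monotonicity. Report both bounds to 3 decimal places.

Let p₁ = 0.834, p₀ = 0.555.
Under exogeneity alone the bounds on PN are max{0,(p₁−p₀)/p₁} ≤ PN ≤ min{1,(1−p₀)/p₁}.
  lower = (p₁ − p₀)/p₁ = 0.279 / 0.834 ≈ 0.3345
  upper = min{1, (1 − p₀)/p₁} = 0.445 / 0.834 ≈ 0.5336

0.335 ≤ PN ≤ 0.534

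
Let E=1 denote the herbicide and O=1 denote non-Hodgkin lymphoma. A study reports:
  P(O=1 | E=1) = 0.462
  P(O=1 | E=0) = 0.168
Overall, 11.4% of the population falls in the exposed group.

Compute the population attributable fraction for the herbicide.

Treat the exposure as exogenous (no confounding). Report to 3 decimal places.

PAF ≈ 0.166

Let p₁ = 0.462, p₀ = 0.168.
Overall risk P(Y=1) = π·p₁ + (1−π)·p₀ = 0.114×0.462 + 0.886×0.168 = 0.20152.
Under exogeneity, PAF = [P(Y=1) − p₀] / P(Y=1).
PAF = (0.20152 − 0.168) / 0.20152 ≈ 0.1663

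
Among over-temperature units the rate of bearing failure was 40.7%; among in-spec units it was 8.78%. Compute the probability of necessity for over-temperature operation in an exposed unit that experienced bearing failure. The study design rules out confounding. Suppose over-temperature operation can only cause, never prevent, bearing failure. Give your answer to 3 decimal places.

PN ≈ 0.784

p₁ = 0.407, p₀ = 0.0878.
Under exogeneity and monotonicity, PN = (p₁ − p₀) / p₁.
PN = (0.407 − 0.0878) / 0.407 = 0.3192 / 0.407 ≈ 0.7843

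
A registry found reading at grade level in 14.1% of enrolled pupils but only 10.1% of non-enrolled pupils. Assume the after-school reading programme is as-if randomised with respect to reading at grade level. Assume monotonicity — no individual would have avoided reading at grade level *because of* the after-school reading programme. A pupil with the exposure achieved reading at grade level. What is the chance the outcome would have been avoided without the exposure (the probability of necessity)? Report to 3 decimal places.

PN ≈ 0.284

p₁ = 0.141, p₀ = 0.101.
Under exogeneity and monotonicity, PN = (p₁ − p₀) / p₁.
PN = (0.141 − 0.101) / 0.141 = 0.04 / 0.141 ≈ 0.2837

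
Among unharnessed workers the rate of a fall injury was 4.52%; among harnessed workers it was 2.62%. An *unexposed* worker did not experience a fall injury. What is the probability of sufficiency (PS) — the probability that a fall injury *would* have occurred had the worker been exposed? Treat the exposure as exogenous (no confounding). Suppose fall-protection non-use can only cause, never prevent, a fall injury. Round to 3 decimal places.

PS ≈ 0.020

p₁ = 0.0452, p₀ = 0.0262.
Under exogeneity and monotonicity, PS = (p₁ − p₀) / (1 − p₀).
PS = (0.0452 − 0.0262) / (1 − 0.0262) = 0.019 / 0.9738 ≈ 0.0195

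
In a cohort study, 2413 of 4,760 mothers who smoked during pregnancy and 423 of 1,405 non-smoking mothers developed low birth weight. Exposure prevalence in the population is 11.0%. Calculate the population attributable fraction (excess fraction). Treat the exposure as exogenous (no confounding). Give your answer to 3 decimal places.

p₁ = P(outcome | exposed) = 2413/4760 = 0.50693
p₀ = P(outcome | unexposed) = 423/1405 = 0.30107
Overall risk P(Y=1) = π·p₁ + (1−π)·p₀ = 0.11×0.50693 + 0.89×0.30107 = 0.32371.
Under exogeneity, PAF = [P(Y=1) − p₀] / P(Y=1).
PAF = (0.32371 − 0.30107) / 0.32371 ≈ 0.0700

PAF ≈ 0.070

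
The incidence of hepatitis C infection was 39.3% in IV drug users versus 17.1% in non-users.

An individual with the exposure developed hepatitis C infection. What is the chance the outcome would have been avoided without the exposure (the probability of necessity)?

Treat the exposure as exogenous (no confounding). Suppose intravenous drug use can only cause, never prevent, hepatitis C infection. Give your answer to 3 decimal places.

p₁ = 0.393, p₀ = 0.171.
Under exogeneity and monotonicity, PN = (p₁ − p₀) / p₁.
PN = (0.393 − 0.171) / 0.393 = 0.222 / 0.393 ≈ 0.5649

PN ≈ 0.565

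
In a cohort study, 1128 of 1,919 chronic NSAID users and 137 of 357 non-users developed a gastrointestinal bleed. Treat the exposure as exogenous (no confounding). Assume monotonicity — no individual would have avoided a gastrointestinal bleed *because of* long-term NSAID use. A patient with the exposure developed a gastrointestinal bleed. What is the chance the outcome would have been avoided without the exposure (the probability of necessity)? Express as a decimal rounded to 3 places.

p₁ = P(outcome | exposed) = 1128/1919 = 0.58781
p₀ = P(outcome | unexposed) = 137/357 = 0.38375
Under exogeneity and monotonicity, PN = (p₁ − p₀) / p₁.
PN = (0.58781 − 0.38375) / 0.58781 = 0.20405 / 0.58781 ≈ 0.3471

PN ≈ 0.347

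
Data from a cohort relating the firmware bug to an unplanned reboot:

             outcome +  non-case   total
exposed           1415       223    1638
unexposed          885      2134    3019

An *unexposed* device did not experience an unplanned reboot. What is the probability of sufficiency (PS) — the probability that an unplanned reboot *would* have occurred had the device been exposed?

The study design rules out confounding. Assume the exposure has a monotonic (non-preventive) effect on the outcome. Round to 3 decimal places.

p₁ = P(outcome | exposed) = 1415/1638 = 0.86386
p₀ = P(outcome | unexposed) = 885/3019 = 0.29314
Under exogeneity and monotonicity, PS = (p₁ − p₀) / (1 − p₀).
PS = (0.86386 − 0.29314) / (1 − 0.29314) = 0.57071 / 0.70686 ≈ 0.8074

PS ≈ 0.807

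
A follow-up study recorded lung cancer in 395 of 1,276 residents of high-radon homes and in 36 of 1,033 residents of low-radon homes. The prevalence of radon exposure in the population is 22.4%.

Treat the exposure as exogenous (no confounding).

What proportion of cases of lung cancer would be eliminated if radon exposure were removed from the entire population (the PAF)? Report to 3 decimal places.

PAF ≈ 0.638

p₁ = P(outcome | exposed) = 395/1276 = 0.30956
p₀ = P(outcome | unexposed) = 36/1033 = 0.03485
Overall risk P(Y=1) = π·p₁ + (1−π)·p₀ = 0.224×0.30956 + 0.776×0.03485 = 0.096385.
Under exogeneity, PAF = [P(Y=1) − p₀] / P(Y=1).
PAF = (0.096385 − 0.03485) / 0.096385 ≈ 0.6384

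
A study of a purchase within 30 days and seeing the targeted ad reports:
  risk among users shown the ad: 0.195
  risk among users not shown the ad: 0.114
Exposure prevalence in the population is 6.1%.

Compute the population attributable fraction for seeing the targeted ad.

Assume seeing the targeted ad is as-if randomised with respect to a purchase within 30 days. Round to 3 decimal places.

PAF ≈ 0.042

Let p₁ = 0.195, p₀ = 0.114.
Overall risk P(Y=1) = π·p₁ + (1−π)·p₀ = 0.061×0.195 + 0.939×0.114 = 0.11894.
Under exogeneity, PAF = [P(Y=1) − p₀] / P(Y=1).
PAF = (0.11894 − 0.114) / 0.11894 ≈ 0.0415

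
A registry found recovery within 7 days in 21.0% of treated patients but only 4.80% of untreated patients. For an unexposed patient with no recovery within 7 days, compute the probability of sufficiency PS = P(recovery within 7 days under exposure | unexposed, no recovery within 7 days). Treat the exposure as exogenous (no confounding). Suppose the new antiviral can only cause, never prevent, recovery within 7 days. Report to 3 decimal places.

p₁ = 0.21, p₀ = 0.048.
Under exogeneity and monotonicity, PS = (p₁ − p₀) / (1 − p₀).
PS = (0.21 − 0.048) / (1 − 0.048) = 0.162 / 0.952 ≈ 0.1702

PS ≈ 0.170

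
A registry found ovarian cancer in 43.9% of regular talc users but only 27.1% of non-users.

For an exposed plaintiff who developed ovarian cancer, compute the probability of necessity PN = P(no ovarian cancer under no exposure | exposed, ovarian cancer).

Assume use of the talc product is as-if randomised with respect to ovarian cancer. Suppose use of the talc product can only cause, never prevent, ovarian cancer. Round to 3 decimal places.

p₁ = 0.439, p₀ = 0.271.
Under exogeneity and monotonicity, PN = (p₁ − p₀) / p₁.
PN = (0.439 − 0.271) / 0.439 = 0.168 / 0.439 ≈ 0.3827

PN ≈ 0.383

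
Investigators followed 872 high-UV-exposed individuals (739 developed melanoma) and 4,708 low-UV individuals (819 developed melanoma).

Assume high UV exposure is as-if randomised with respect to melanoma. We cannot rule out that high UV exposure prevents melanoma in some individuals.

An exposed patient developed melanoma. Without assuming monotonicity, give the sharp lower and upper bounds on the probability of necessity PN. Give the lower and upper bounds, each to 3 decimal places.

0.795 ≤ PN ≤ 0.975

p₁ = P(outcome | exposed) = 739/872 = 0.84748
p₀ = P(outcome | unexposed) = 819/4708 = 0.17396
Under exogeneity alone the bounds on PN are max{0,(p₁−p₀)/p₁} ≤ PN ≤ min{1,(1−p₀)/p₁}.
  lower = (p₁ − p₀)/p₁ = 0.67352 / 0.84748 ≈ 0.7947
  upper = min{1, (1 − p₀)/p₁} = 0.82604 / 0.84748 ≈ 0.9747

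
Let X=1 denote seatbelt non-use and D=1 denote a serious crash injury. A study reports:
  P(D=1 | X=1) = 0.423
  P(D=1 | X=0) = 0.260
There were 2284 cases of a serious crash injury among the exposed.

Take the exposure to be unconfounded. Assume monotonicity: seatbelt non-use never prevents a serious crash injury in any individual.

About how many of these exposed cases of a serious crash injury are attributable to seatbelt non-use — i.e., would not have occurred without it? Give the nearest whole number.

about 880 cases

Let p₁ = 0.423, p₀ = 0.26.
PN = (p₁ − p₀)/p₁ = (0.423 − 0.26) / 0.423 ≈ 0.38534.
Attributable cases ≈ PN × (exposed cases) = 0.38534 × 2284 ≈ 880.12.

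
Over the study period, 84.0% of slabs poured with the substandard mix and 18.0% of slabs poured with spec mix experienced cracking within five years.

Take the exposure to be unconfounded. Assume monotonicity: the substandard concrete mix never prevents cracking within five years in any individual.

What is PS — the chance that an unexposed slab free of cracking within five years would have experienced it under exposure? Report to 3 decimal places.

p₁ = 0.84, p₀ = 0.18.
Under exogeneity and monotonicity, PS = (p₁ − p₀) / (1 − p₀).
PS = (0.84 − 0.18) / (1 − 0.18) = 0.66 / 0.82 ≈ 0.8049

PS ≈ 0.805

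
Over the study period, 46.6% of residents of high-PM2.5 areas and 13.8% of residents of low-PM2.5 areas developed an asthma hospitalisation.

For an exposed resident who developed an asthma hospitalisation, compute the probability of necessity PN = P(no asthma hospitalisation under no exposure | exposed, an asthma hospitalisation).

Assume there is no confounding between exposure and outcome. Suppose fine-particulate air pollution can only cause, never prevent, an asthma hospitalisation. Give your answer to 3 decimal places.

PN ≈ 0.704

p₁ = 0.466, p₀ = 0.138.
Under exogeneity and monotonicity, PN = (p₁ − p₀) / p₁.
PN = (0.466 − 0.138) / 0.466 = 0.328 / 0.466 ≈ 0.7039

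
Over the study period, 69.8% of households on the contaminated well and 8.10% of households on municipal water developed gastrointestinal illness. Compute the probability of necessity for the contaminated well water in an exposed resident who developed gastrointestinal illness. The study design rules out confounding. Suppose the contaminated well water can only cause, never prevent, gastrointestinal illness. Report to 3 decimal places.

p₁ = 0.698, p₀ = 0.081.
Under exogeneity and monotonicity, PN = (p₁ − p₀) / p₁.
PN = (0.698 − 0.081) / 0.698 = 0.617 / 0.698 ≈ 0.8840

PN ≈ 0.884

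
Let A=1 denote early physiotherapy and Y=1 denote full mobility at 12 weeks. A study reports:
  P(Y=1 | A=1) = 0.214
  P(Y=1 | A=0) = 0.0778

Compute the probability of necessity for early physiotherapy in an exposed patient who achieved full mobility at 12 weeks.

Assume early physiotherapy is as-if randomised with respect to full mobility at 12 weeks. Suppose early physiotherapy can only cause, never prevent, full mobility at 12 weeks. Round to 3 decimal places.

Let p₁ = 0.214, p₀ = 0.0778.
Under exogeneity and monotonicity, PN = (p₁ − p₀) / p₁.
PN = (0.214 − 0.0778) / 0.214 = 0.1362 / 0.214 ≈ 0.6364

PN ≈ 0.636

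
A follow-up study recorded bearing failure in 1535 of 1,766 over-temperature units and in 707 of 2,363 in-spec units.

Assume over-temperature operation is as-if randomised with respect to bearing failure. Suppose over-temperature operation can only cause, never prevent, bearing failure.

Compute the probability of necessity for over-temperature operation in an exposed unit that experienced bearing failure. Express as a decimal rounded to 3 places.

p₁ = P(outcome | exposed) = 1535/1766 = 0.8692
p₀ = P(outcome | unexposed) = 707/2363 = 0.2992
Under exogeneity and monotonicity, PN = (p₁ − p₀) / p₁.
PN = (0.8692 − 0.2992) / 0.8692 = 0.57 / 0.8692 ≈ 0.6558

PN ≈ 0.656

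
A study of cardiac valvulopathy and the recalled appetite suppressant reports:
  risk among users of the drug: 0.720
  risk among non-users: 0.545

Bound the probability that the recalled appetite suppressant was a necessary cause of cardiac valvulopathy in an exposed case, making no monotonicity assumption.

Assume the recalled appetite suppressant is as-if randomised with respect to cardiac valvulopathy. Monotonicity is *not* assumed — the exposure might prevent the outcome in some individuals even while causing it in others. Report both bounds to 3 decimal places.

Let p₁ = 0.72, p₀ = 0.545.
Under exogeneity alone the bounds on PN are max{0,(p₁−p₀)/p₁} ≤ PN ≤ min{1,(1−p₀)/p₁}.
  lower = (p₁ − p₀)/p₁ = 0.175 / 0.72 ≈ 0.2431
  upper = min{1, (1 − p₀)/p₁} = 0.455 / 0.72 ≈ 0.6319

0.243 ≤ PN ≤ 0.632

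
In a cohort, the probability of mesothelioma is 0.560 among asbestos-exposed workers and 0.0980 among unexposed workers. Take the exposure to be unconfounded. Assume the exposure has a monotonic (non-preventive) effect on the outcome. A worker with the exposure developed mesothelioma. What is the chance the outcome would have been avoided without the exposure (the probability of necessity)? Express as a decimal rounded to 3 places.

PN ≈ 0.825

Let p₁ = 0.56, p₀ = 0.098.
Under exogeneity and monotonicity, PN = (p₁ − p₀) / p₁.
PN = (0.56 − 0.098) / 0.56 = 0.462 / 0.56 ≈ 0.8250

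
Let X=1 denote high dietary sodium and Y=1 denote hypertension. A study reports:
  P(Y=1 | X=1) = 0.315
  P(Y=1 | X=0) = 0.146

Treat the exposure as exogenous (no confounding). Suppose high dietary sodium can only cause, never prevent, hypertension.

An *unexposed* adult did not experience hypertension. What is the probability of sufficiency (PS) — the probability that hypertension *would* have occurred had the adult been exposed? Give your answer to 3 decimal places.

PS ≈ 0.198

Let p₁ = 0.315, p₀ = 0.146.
Under exogeneity and monotonicity, PS = (p₁ − p₀) / (1 − p₀).
PS = (0.315 − 0.146) / (1 − 0.146) = 0.169 / 0.854 ≈ 0.1979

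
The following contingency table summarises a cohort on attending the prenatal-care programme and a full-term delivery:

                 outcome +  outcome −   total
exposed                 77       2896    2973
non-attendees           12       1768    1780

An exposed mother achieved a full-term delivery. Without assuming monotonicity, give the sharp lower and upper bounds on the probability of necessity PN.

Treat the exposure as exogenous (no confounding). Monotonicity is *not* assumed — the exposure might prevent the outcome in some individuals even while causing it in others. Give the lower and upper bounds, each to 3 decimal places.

0.740 ≤ PN ≤ 1.000

p₁ = P(outcome | exposed) = 77/2973 = 0.0259
p₀ = P(outcome | unexposed) = 12/1780 = 0.0067416
Under exogeneity alone the bounds on PN are max{0,(p₁−p₀)/p₁} ≤ PN ≤ min{1,(1−p₀)/p₁}.
  lower = (p₁ − p₀)/p₁ = 0.019158 / 0.0259 ≈ 0.7397
  upper = min{1, (1 − p₀)/p₁} = 0.99326 / 0.0259 ≈ 38.3501 → capped at 1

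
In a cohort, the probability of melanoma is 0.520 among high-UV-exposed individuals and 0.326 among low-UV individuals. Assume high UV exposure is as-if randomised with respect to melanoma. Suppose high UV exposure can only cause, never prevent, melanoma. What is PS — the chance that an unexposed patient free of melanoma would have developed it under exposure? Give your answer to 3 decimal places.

Let p₁ = 0.52, p₀ = 0.326.
Under exogeneity and monotonicity, PS = (p₁ − p₀) / (1 − p₀).
PS = (0.52 − 0.326) / (1 − 0.326) = 0.194 / 0.674 ≈ 0.2878

PS ≈ 0.288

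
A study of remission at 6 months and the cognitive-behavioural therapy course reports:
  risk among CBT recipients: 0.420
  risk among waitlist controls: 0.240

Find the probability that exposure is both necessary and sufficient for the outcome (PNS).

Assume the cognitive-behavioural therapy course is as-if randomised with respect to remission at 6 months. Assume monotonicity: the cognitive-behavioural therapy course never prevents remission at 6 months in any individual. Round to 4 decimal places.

PNS ≈ 0.1800

Let p₁ = 0.42, p₀ = 0.24.
Under exogeneity and monotonicity, PNS = p₁ − p₀.
PNS = 0.42 − 0.24 = 0.18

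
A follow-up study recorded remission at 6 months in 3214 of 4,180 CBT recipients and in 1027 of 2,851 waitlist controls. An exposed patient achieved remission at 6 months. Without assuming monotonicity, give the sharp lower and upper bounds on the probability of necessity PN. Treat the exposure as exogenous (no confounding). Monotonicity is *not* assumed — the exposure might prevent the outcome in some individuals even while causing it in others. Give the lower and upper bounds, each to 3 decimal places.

p₁ = P(outcome | exposed) = 3214/4180 = 0.7689
p₀ = P(outcome | unexposed) = 1027/2851 = 0.36022
Under exogeneity alone the bounds on PN are max{0,(p₁−p₀)/p₁} ≤ PN ≤ min{1,(1−p₀)/p₁}.
  lower = (p₁ − p₀)/p₁ = 0.40868 / 0.7689 ≈ 0.5315
  upper = min{1, (1 − p₀)/p₁} = 0.63978 / 0.7689 ≈ 0.8321

0.532 ≤ PN ≤ 0.832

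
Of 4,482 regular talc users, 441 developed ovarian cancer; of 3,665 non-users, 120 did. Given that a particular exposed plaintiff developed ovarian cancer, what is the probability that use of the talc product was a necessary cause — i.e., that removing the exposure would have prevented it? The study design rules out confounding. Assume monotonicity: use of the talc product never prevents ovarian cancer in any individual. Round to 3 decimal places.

PN ≈ 0.667

p₁ = P(outcome | exposed) = 441/4482 = 0.098394
p₀ = P(outcome | unexposed) = 120/3665 = 0.032742
Under exogeneity and monotonicity, PN = (p₁ − p₀) / p₁.
PN = (0.098394 − 0.032742) / 0.098394 = 0.065651 / 0.098394 ≈ 0.6672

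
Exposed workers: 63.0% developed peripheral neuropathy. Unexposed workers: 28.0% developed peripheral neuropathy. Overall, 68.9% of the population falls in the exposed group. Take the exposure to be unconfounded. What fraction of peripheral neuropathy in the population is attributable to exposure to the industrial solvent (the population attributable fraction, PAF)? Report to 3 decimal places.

PAF ≈ 0.463

p₁ = 0.63, p₀ = 0.28.
Overall risk P(Y=1) = π·p₁ + (1−π)·p₀ = 0.689×0.63 + 0.311×0.28 = 0.52115.
Under exogeneity, PAF = [P(Y=1) − p₀] / P(Y=1).
PAF = (0.52115 − 0.28) / 0.52115 ≈ 0.4627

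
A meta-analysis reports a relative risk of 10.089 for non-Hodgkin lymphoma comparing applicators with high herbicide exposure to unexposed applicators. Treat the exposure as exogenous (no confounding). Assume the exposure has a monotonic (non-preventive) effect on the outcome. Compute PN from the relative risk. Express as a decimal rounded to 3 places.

PN ≈ 0.901

Under exogeneity and monotonicity, PN = (RR − 1) / RR = 1 − 1/RR.
PN = (10.089 − 1) / 10.089 = 9.089 / 10.089 ≈ 0.9009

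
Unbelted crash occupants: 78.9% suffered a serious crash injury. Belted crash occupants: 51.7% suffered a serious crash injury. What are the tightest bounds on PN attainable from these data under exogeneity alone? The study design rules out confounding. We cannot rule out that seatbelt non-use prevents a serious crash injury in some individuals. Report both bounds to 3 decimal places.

0.345 ≤ PN ≤ 0.612

p₁ = 0.789, p₀ = 0.517.
Under exogeneity alone the bounds on PN are max{0,(p₁−p₀)/p₁} ≤ PN ≤ min{1,(1−p₀)/p₁}.
  lower = (p₁ − p₀)/p₁ = 0.272 / 0.789 ≈ 0.3447
  upper = min{1, (1 − p₀)/p₁} = 0.483 / 0.789 ≈ 0.6122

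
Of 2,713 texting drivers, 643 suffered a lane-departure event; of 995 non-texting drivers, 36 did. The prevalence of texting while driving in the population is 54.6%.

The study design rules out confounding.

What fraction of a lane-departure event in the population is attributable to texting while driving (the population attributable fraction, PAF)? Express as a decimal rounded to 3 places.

p₁ = P(outcome | exposed) = 643/2713 = 0.23701
p₀ = P(outcome | unexposed) = 36/995 = 0.036181
Overall risk P(Y=1) = π·p₁ + (1−π)·p₀ = 0.546×0.23701 + 0.454×0.036181 = 0.14583.
Under exogeneity, PAF = [P(Y=1) − p₀] / P(Y=1).
PAF = (0.14583 − 0.036181) / 0.14583 ≈ 0.7519

PAF ≈ 0.752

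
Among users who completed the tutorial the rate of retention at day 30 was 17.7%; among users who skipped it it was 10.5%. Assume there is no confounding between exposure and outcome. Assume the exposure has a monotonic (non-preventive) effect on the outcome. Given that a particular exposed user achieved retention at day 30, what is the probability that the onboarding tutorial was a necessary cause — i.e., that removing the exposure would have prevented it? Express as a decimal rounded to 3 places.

PN ≈ 0.407

p₁ = 0.177, p₀ = 0.105.
Under exogeneity and monotonicity, PN = (p₁ − p₀) / p₁.
PN = (0.177 − 0.105) / 0.177 = 0.072 / 0.177 ≈ 0.4068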